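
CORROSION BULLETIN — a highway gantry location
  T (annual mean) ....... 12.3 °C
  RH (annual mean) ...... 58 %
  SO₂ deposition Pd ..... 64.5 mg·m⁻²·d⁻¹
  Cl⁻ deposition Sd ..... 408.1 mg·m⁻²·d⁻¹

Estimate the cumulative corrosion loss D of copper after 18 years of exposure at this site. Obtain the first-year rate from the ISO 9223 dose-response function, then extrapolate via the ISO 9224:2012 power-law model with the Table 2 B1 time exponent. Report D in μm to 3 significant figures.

D(18) = 8.01 μm

copper: T>10 °C ⇒ hinge -0.080·(12.3−10) = -0.1840
  sulphur-dioxide contribution → 0.399 μm/a
  chloride contribution → 0.7659 μm/a
  ⇒ r_corr(copper) = 1.165 μm/a
ISO 9224: D(t) = r_corr · t^b with b = 0.667 (copper, B1)
  D(18) = 1.165 × 18^0.667 = 1.165 × 6.875 = 8.009 μm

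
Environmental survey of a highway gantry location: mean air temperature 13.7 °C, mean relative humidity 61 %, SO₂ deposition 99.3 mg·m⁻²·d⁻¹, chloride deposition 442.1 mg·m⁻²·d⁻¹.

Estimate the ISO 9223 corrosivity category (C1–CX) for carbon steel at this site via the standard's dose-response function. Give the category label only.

carbon steel: temperature factor f = -0.054·(3.7) = -0.1998
  sulphur-dioxide contribution → 53.64 μm/a
  chloride contribution → 57.68 μm/a
  total first-year rate 111.3 μm/a
Category bounds: 80…200 μm/a bracket r_corr ⇒ C5

C5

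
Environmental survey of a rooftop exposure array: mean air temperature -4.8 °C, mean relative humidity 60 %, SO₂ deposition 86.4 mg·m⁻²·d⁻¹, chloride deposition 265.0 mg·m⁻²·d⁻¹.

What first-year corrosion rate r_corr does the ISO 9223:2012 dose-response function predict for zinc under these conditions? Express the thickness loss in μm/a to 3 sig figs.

zinc: temperature factor f = +0.038·(-14.8) = -0.5624
  sulphur-dioxide contribution → 0.8262 μm/a
  chloride contribution → 0.4524 μm/a
  total first-year rate 1.279 μm/a

r_corr = 1.28 μm/a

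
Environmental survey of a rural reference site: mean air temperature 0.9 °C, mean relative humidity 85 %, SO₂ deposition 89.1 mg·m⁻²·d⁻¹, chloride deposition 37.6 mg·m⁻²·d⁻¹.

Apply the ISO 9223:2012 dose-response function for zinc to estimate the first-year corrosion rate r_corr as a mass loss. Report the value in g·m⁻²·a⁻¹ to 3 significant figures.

zinc: f(T) = +0.038·(T−10) [T≤10 °C] = -0.3458
  Pd branch = 0.0129·Pd^0.44·e^(0.046·RH+f) = 3.284 μm/a
  Cl⁻ term: 0.0175·37.6^0.57·exp(0.008·85+0.085·0.9) = 0.2947
  r_corr = 3.284 + 0.2947 = 3.579 μm/a
Convert to mass loss: 3.579 μm/a × 7.14 g/cm³ = 25.55 g·m⁻²·a⁻¹

r_corr = 25.6 g·m⁻²·a⁻¹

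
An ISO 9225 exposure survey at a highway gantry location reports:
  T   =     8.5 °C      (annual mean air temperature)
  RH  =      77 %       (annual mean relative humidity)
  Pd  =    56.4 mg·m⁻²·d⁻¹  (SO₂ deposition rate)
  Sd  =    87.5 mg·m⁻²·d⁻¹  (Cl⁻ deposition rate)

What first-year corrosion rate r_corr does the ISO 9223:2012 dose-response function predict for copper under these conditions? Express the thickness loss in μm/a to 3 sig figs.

r_corr = 2.01 μm/a

copper: f(T) = +0.126·(T−10) [T≤10 °C] = -0.1890
  Pd branch = 0.0053·Pd^0.26·e^(0.059·RH+f) = 1.176 μm/a
  Sd branch = 0.01025·Sd^0.27·e^(0.036·RH+0.049·T) = 0.8314 μm/a
  r_corr = 1.176 + 0.8314 = 2.008 μm/a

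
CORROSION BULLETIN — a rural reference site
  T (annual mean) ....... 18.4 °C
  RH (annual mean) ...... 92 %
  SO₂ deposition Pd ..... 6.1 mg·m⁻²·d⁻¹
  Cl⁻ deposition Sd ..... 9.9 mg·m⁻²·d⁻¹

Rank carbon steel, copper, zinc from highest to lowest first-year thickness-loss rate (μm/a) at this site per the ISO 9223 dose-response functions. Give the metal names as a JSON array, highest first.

carbon steel: temperature factor f = -0.054·(8.4) = -0.4536
  SO₂ term: 1.77·6.1^0.52·exp(0.02·92-0.4536) = 18.13
  Sd branch = 0.102·Sd^0.62·e^(0.033·RH+0.04·T) = 18.37 μm/a
  r_corr = 18.13 + 18.37 = 36.5 μm/a
copper: temperature factor f = -0.080·(8.4) = -0.6720
  Pd branch = 0.0053·Pd^0.26·e^(0.059·RH+f) = 0.9862 μm/a
  Cl⁻ term: 0.01025·9.9^0.27·exp(0.036·92+0.049·18.4) = 1.287
  sum: 0.9862 + 1.287 → r_corr = 2.273 μm/a
zinc: temperature factor f = -0.071·(8.4) = -0.5964
  SO₂ term: 0.0129·6.1^0.44·exp(0.046·92-0.5964) = 1.084
  Cl⁻ term: 0.0175·9.9^0.57·exp(0.008·92+0.085·18.4) = 0.6448
  r_corr = 1.084 + 0.6448 = 1.729 μm/a
Ordering by μm/a: carbon steel (36.5) > copper (2.27) > zinc (1.73)

["carbon steel", "copper", "zinc"]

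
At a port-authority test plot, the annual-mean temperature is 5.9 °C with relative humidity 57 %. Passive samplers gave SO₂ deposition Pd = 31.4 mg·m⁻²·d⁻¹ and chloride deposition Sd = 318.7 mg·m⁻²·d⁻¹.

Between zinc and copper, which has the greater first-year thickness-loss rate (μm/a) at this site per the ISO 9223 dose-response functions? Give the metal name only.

zinc: temperature factor f = +0.038·(-4.1) = -0.1558
  SO₂ term: 0.0129·31.4^0.44·exp(0.046·57-0.1558) = 0.6923
  Cl⁻ term: 0.0175·318.7^0.57·exp(0.008·57+0.085·5.9) = 1.218
  r_corr = 0.6923 + 1.218 = 1.911 μm/a
copper: temperature factor f = +0.126·(-4.1) = -0.5166
  Pd branch = 0.0053·Pd^0.26·e^(0.059·RH+f) = 0.2237 μm/a
  Cl⁻ term: 0.01025·318.7^0.27·exp(0.036·57+0.049·5.9) = 0.5051
  r_corr = 0.2237 + 0.5051 = 0.7288 μm/a
Ordering by μm/a: zinc (1.91) > copper (0.729)

zinc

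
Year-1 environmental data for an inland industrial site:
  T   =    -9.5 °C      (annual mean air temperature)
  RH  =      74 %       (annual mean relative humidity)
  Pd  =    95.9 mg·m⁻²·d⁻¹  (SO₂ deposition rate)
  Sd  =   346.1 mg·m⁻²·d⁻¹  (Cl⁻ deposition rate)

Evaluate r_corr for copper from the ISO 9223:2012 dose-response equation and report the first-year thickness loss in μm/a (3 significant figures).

copper: T≤10 °C ⇒ hinge +0.126·(-9.5−10) = -2.4570
  Pd branch = 0.0053·Pd^0.26·e^(0.059·RH+f) = 0.1171 μm/a
  Sd branch = 0.01025·Sd^0.27·e^(0.036·RH+0.049·T) = 0.4478 μm/a
  sum: 0.1171 + 0.4478 → r_corr = 0.5649 μm/a

r_corr = 0.565 μm/a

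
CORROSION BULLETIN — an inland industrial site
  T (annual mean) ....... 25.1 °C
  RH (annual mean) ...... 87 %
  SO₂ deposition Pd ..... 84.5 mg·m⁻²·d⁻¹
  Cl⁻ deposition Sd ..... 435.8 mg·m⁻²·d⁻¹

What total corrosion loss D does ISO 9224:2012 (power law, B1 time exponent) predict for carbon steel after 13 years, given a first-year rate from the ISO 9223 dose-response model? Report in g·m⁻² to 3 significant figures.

carbon steel: T>10 °C ⇒ hinge -0.054·(25.1−10) = -0.8154
  Pd branch = 1.77·Pd^0.52·e^(0.02·RH+f) = 44.82 μm/a
  Cl⁻ term: 0.102·435.8^0.62·exp(0.033·87+0.04·25.1) = 212.7
  r_corr = 44.82 + 212.7 = 257.6 μm/a
Long-term exponent b (ISO 9224 Table 2, B1) = 0.523
  D(13) = 257.6 × 13^0.523 = 257.6 × 3.825 = 985.1 μm
  Mass loss = 985.1 μm × 7.85 g/cm³ = 7733 g·m⁻²

D(13) = 7.73e+03 g·m⁻²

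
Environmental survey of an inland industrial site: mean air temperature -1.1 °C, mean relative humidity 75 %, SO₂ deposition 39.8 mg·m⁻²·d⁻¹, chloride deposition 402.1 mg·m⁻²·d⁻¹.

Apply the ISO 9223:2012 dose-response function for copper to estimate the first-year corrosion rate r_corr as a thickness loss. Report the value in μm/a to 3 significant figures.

copper: T≤10 °C ⇒ hinge +0.126·(-1.1−10) = -1.3986
  sulphur-dioxide contribution → 0.2848 μm/a
  chloride contribution → 0.7296 μm/a
  ⇒ r_corr(copper) = 1.014 μm/a

r_corr = 1.01 μm/a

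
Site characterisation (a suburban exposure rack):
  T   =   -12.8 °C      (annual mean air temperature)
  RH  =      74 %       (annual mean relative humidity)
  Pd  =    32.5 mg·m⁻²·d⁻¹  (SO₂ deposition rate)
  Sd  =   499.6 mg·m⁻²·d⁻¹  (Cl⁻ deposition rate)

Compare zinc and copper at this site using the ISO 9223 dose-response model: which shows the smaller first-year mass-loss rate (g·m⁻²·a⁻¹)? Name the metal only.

zinc: temperature factor f = +0.038·(-22.8) = -0.8664
  sulphur-dioxide contribution → 0.7549 μm/a
  chloride contribution → 0.368 μm/a
  total first-year rate 1.123 μm/a
  mass loss = 1.123 μm/a × 7.14 g/cm³ = 8.017 g·m⁻²·a⁻¹
copper: f(T) = +0.126·(T−10) [T≤10 °C] = -2.8728
  sulphur-dioxide contribution → 0.05832 μm/a
  chloride contribution → 0.4207 μm/a
  total first-year rate 0.479 μm/a
  mass loss = 0.479 μm/a × 8.96 g/cm³ = 4.292 g·m⁻²·a⁻¹
Ordering by g·m⁻²·a⁻¹: zinc (8.02) > copper (4.29)

copper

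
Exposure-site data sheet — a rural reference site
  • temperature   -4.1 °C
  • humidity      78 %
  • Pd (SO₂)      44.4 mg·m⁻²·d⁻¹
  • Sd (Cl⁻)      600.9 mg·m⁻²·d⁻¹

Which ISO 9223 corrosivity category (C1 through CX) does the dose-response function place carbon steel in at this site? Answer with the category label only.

C4

carbon steel: temperature factor f = +0.150·(-14.1) = -2.1150
  Pd branch = 1.77·Pd^0.52·e^(0.02·RH+f) = 7.304 μm/a
  Sd branch = 0.102·Sd^0.62·e^(0.033·RH+0.04·T) = 59.99 μm/a
  sum: 7.304 + 59.99 → r_corr = 67.3 μm/a
ISO 9223 Table 2 (carbon steel): 50 < 67.3 ≤ 80 μm/a ⇒ C4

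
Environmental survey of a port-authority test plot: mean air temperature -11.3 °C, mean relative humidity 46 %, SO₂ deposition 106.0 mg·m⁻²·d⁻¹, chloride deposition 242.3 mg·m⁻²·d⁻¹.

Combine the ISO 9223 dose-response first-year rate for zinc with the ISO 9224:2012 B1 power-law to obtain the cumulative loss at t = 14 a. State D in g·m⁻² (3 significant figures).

D(14) = 36.1 g·m⁻²

zinc: temperature factor f = +0.038·(-21.3) = -0.8094
  sulphur-dioxide contribution → 0.3708 μm/a
  chloride contribution → 0.2212 μm/a
  total first-year rate 0.592 μm/a
Long-term exponent b (ISO 9224 Table 2, B1) = 0.813
  D(14) = 0.592 × 14^0.813 = 0.592 × 8.547 = 5.06 μm
  Mass loss = 5.06 μm × 7.14 g/cm³ = 36.13 g·m⁻²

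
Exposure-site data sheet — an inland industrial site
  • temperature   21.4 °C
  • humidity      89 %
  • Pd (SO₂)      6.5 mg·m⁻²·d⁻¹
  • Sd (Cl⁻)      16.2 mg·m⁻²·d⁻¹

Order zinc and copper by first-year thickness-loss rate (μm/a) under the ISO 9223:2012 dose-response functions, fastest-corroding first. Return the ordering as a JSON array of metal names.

zinc: f(T) = -0.071·(T−10) [T>10 °C] = -0.8094
  SO₂ term: 0.0129·6.5^0.44·exp(0.046·89-0.8094) = 0.7848
  Sd branch = 0.0175·Sd^0.57·e^(0.008·RH+0.085·T) = 1.076 μm/a
  r_corr = 0.7848 + 1.076 = 1.86 μm/a
copper: temperature factor f = -0.080·(11.4) = -0.9120
  SO₂ term: 0.0053·6.5^0.26·exp(0.059·89-0.9120) = 0.6607
  Cl⁻ term: 0.01025·16.2^0.27·exp(0.036·89+0.049·21.4) = 1.528
  sum: 0.6607 + 1.528 → r_corr = 2.189 μm/a
Ordering by μm/a: copper (2.19) > zinc (1.86)

["copper", "zinc"]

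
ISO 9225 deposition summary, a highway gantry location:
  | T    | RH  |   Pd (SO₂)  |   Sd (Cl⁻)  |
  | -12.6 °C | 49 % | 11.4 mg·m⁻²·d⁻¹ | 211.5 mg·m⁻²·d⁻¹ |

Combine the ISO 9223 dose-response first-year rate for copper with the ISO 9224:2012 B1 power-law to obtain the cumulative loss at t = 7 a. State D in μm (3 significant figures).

copper: T≤10 °C ⇒ hinge +0.126·(-12.6−10) = -2.8476
  sulphur-dioxide contribution → 0.01042 μm/a
  chloride contribution → 0.1369 μm/a
  total first-year rate 0.1474 μm/a
ISO 9224: D(t) = r_corr · t^b with b = 0.667 (copper, B1)
  D(7) = 0.1474 × 7^0.667 = 0.1474 × 3.662 = 0.5396 μm

D(7) = 0.540 μm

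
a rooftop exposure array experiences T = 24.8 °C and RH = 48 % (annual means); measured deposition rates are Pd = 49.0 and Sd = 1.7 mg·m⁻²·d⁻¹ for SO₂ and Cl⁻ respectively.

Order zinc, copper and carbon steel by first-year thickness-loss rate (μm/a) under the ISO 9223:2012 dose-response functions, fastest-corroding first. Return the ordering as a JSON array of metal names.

zinc: temperature factor f = -0.071·(14.8) = -1.0508
  sulphur-dioxide contribution → 0.2274 μm/a
  chloride contribution → 0.2862 μm/a
  total first-year rate 0.5136 μm/a
copper: T>10 °C ⇒ hinge -0.080·(24.8−10) = -1.1840
  sulphur-dioxide contribution → 0.07576 μm/a
  chloride contribution → 0.2245 μm/a
  total first-year rate 0.3002 μm/a
carbon steel: temperature factor f = -0.054·(14.8) = -0.7992
  sulphur-dioxide contribution → 15.73 μm/a
  chloride contribution → 1.863 μm/a
  ⇒ r_corr(carbon steel) = 17.59 μm/a
Ordering by μm/a: carbon steel (17.6) > zinc (0.514) > copper (0.3)

["carbon steel", "zinc", "copper"]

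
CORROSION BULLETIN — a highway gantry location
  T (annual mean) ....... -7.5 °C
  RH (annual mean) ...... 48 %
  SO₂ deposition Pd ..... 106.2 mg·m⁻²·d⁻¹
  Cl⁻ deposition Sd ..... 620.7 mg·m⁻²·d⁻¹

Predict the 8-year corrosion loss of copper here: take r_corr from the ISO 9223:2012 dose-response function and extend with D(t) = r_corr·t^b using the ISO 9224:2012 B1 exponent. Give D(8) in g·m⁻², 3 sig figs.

copper: f(T) = +0.126·(T−10) [T≤10 °C] = -2.2050
  sulphur-dioxide contribution → 0.03337 μm/a
  chloride contribution → 0.2268 μm/a
  total first-year rate 0.2602 μm/a
Power-law: D(8) = r_corr · 8^0.667
  D(8) = 0.2602 × 8^0.667 = 0.2602 × 4.003 = 1.041 μm
  Mass loss = 1.041 μm × 8.96 g/cm³ = 9.331 g·m⁻²

D(8) = 9.33 g·m⁻²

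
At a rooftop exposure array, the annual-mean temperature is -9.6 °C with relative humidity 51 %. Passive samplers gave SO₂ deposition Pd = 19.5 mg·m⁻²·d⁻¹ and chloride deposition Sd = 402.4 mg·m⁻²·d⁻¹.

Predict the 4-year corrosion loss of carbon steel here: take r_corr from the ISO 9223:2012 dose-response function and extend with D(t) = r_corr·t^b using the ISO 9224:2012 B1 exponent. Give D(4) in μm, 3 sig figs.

carbon steel: f(T) = +0.150·(T−10) [T≤10 °C] = -2.9400
  SO₂ term: 1.77·19.5^0.52·exp(0.02·51-2.9400) = 1.216
  Sd branch = 0.102·Sd^0.62·e^(0.033·RH+0.04·T) = 15.4 μm/a
  r_corr = 1.216 + 15.4 = 16.62 μm/a
Power-law: D(4) = r_corr · 4^0.523
  D(4) = 16.62 × 4^0.523 = 16.62 × 2.065 = 34.32 μm

D(4) = 34.3 μm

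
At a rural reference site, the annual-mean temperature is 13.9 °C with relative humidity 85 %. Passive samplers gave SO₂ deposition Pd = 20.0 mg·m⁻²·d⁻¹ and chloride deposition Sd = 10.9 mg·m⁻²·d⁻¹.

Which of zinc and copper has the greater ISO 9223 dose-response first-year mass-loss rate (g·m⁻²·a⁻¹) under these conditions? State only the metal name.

zinc: T>10 °C ⇒ hinge -0.071·(13.9−10) = -0.2769
  sulphur-dioxide contribution → 1.823 μm/a
  chloride contribution → 0.4393 μm/a
  total first-year rate 2.263 μm/a
  mass loss = 2.263 μm/a × 7.14 g/cm³ = 16.16 g·m⁻²·a⁻¹
copper: f(T) = -0.080·(T−10) [T>10 °C] = -0.3120
  sulphur-dioxide contribution → 1.274 μm/a
  chloride contribution → 0.8233 μm/a
  ⇒ r_corr(copper) = 2.097 μm/a
  mass loss = 2.097 μm/a × 8.96 g/cm³ = 18.79 g·m⁻²·a⁻¹
Ordering by g·m⁻²·a⁻¹: copper (18.8) > zinc (16.2)

copper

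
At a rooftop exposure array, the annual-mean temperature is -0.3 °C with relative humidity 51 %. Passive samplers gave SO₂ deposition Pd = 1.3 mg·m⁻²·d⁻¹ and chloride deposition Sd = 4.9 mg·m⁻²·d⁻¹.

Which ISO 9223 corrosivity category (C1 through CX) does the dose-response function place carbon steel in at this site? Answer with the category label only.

C2

carbon steel: f(T) = +0.150·(T−10) [T≤10 °C] = -1.5450
  SO₂ term: 1.77·1.3^0.52·exp(0.02·51-1.5450) = 1.2
  Cl⁻ term: 0.102·4.9^0.62·exp(0.033·51+0.04·-0.3) = 1.453
  sum: 1.2 + 1.453 → r_corr = 2.653 μm/a
2.65 μm/a falls in (1.3, 25] for carbon steel → category C2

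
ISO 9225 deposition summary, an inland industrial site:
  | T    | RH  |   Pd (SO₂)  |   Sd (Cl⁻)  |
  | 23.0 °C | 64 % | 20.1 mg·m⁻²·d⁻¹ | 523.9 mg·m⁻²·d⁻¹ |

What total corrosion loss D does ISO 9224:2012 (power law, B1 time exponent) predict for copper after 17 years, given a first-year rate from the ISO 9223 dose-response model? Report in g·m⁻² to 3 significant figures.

D(17) = 112 g·m⁻²

copper: f(T) = -0.080·(T−10) [T>10 °C] = -1.0400
  Pd branch = 0.0053·Pd^0.26·e^(0.059·RH+f) = 0.1784 μm/a
  Cl⁻ term: 0.01025·523.9^0.27·exp(0.036·64+0.049·23.0) = 1.718
  r_corr = 0.1784 + 1.718 = 1.896 μm/a
Long-term exponent b (ISO 9224 Table 2, B1) = 0.667
  D(17) = 1.896 × 17^0.667 = 1.896 × 6.618 = 12.55 μm
  Mass loss = 12.55 μm × 8.96 g/cm³ = 112.4 g·m⁻²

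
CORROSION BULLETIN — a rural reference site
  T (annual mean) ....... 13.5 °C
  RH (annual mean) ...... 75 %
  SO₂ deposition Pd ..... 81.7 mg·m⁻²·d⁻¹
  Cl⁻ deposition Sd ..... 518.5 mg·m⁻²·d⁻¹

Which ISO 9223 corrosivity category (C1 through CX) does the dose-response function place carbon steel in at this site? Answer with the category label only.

C5

carbon steel: temperature factor f = -0.054·(3.5) = -0.1890
  sulphur-dioxide contribution → 64.82 μm/a
  chloride contribution → 100.3 μm/a
  total first-year rate 165.1 μm/a
165 μm/a falls in (80, 200] for carbon steel → category C5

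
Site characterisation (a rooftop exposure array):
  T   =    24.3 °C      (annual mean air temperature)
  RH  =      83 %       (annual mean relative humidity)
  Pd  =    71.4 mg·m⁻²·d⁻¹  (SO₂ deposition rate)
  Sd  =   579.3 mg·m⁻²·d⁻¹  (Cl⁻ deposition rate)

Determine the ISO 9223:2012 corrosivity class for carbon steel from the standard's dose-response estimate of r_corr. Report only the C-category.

carbon steel: f(T) = -0.054·(T−10) [T>10 °C] = -0.7722
  SO₂ term: 1.77·71.4^0.52·exp(0.02·83-0.7722) = 39.58
  Cl⁻ term: 0.102·579.3^0.62·exp(0.033·83+0.04·24.3) = 215.4
  r_corr = 39.58 + 215.4 = 255 μm/a
255 μm/a falls in (200, 700] for carbon steel → category CX

CX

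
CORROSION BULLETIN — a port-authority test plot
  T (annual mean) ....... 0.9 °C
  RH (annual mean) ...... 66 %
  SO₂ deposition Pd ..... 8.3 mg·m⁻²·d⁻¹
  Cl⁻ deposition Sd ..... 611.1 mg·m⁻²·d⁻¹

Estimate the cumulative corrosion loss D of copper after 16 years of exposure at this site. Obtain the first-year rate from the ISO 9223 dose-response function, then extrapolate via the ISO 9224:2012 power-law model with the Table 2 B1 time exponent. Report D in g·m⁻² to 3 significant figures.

D(16) = 45.3 g·m⁻²

copper: f(T) = +0.126·(T−10) [T≤10 °C] = -1.1466
  Pd branch = 0.0053·Pd^0.26·e^(0.059·RH+f) = 0.1434 μm/a
  Sd branch = 0.01025·Sd^0.27·e^(0.036·RH+0.049·T) = 0.6516 μm/a
  sum: 0.1434 + 0.6516 → r_corr = 0.795 μm/a
Long-term exponent b (ISO 9224 Table 2, B1) = 0.667
  D(16) = 0.795 × 16^0.667 = 0.795 × 6.355 = 5.053 μm
  Mass loss = 5.053 μm × 8.96 g/cm³ = 45.27 g·m⁻²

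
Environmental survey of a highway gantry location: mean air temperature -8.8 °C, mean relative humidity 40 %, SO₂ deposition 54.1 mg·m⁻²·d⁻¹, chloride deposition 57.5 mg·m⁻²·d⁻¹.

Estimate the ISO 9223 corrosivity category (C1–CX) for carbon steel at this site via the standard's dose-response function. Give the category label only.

C2

carbon steel: T≤10 °C ⇒ hinge +0.150·(-8.8−10) = -2.8200
  SO₂ term: 1.77·54.1^0.52·exp(0.02·40-2.8200) = 1.871
  Cl⁻ term: 0.102·57.5^0.62·exp(0.033·40+0.04·-8.8) = 3.311
  sum: 1.871 + 3.311 → r_corr = 5.182 μm/a
Category bounds: 1.3…25 μm/a bracket r_corr ⇒ C2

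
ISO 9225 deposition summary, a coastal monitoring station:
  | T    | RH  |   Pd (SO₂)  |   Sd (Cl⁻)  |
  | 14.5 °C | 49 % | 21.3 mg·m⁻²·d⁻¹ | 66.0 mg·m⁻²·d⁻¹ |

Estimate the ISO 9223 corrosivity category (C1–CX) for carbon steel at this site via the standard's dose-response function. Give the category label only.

C3

carbon steel: temperature factor f = -0.054·(4.5) = -0.2430
  Pd branch = 1.77·Pd^0.52·e^(0.02·RH+f) = 18.15 μm/a
  Sd branch = 0.102·Sd^0.62·e^(0.033·RH+0.04·T) = 12.33 μm/a
  sum: 18.15 + 12.33 → r_corr = 30.47 μm/a
Category bounds: 25…50 μm/a bracket r_corr ⇒ C3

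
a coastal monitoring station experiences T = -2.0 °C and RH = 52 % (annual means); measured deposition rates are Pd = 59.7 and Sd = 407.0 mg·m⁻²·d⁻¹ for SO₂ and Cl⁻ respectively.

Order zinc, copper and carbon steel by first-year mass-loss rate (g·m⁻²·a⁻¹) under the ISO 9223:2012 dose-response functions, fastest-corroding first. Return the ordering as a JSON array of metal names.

zinc: f(T) = +0.038·(T−10) [T≤10 °C] = -0.4560
  Pd branch = 0.0129·Pd^0.44·e^(0.046·RH+f) = 0.5405 μm/a
  Cl⁻ term: 0.0175·407.0^0.57·exp(0.008·52+0.085·-2.0) = 0.6876
  sum: 0.5405 + 0.6876 → r_corr = 1.228 μm/a
  mass loss = 1.228 μm/a × 7.14 g/cm³ = 8.769 g·m⁻²·a⁻¹
copper: f(T) = +0.126·(T−10) [T≤10 °C] = -1.5120
  Pd branch = 0.0053·Pd^0.26·e^(0.059·RH+f) = 0.07274 μm/a
  Cl⁻ term: 0.01025·407.0^0.27·exp(0.036·52+0.049·-2.0) = 0.306
  sum: 0.07274 + 0.306 → r_corr = 0.3788 μm/a
  mass loss = 0.3788 μm/a × 8.96 g/cm³ = 3.394 g·m⁻²·a⁻¹
carbon steel: temperature factor f = +0.150·(-12.0) = -1.8000
  Pd branch = 1.77·Pd^0.52·e^(0.02·RH+f) = 6.941 μm/a
  Sd branch = 0.102·Sd^0.62·e^(0.033·RH+0.04·T) = 21.73 μm/a
  sum: 6.941 + 21.73 → r_corr = 28.67 μm/a
  mass loss = 28.67 μm/a × 7.85 g/cm³ = 225.1 g·m⁻²·a⁻¹
Ordering by g·m⁻²·a⁻¹: carbon steel (225) > zinc (8.77) > copper (3.39)

["carbon steel", "zinc", "copper"]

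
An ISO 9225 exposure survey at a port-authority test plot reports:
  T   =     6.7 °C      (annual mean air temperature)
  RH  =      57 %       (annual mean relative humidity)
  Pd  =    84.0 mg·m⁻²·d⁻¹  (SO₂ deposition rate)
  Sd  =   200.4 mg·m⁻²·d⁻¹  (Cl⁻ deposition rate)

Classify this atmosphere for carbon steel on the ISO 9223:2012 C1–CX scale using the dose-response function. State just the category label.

C4

carbon steel: temperature factor f = +0.150·(-3.3) = -0.4950
  SO₂ term: 1.77·84.0^0.52·exp(0.02·57-0.4950) = 33.78
  Cl⁻ term: 0.102·200.4^0.62·exp(0.033·57+0.04·6.7) = 23.39
  r_corr = 33.78 + 23.39 = 57.18 μm/a
Category bounds: 50…80 μm/a bracket r_corr ⇒ C4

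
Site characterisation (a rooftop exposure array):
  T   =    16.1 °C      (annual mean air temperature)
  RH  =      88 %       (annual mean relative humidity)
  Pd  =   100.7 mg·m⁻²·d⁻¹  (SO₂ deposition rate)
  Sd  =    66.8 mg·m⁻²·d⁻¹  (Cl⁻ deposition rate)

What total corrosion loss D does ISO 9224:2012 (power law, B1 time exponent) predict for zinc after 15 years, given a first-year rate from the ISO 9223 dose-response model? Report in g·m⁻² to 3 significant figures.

D(15) = 334 g·m⁻²

zinc: temperature factor f = -0.071·(6.1) = -0.4331
  sulphur-dioxide contribution → 3.646 μm/a
  chloride contribution → 1.525 μm/a
  total first-year rate 5.171 μm/a
ISO 9224: D(t) = r_corr · t^b with b = 0.813 (zinc, B1)
  D(15) = 5.171 × 15^0.813 = 5.171 × 9.04 = 46.75 μm
  Mass loss = 46.75 μm × 7.14 g/cm³ = 333.8 g·m⁻²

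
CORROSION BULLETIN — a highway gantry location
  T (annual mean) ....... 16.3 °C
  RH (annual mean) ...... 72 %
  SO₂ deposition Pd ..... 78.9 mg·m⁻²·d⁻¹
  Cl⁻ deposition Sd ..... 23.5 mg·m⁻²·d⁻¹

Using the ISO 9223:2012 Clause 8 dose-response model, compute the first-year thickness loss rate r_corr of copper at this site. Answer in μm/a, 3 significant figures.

copper: T>10 °C ⇒ hinge -0.080·(16.3−10) = -0.5040
  sulphur-dioxide contribution → 0.6975 μm/a
  chloride contribution → 0.7136 μm/a
  total first-year rate 1.411 μm/a

r_corr = 1.41 μm/a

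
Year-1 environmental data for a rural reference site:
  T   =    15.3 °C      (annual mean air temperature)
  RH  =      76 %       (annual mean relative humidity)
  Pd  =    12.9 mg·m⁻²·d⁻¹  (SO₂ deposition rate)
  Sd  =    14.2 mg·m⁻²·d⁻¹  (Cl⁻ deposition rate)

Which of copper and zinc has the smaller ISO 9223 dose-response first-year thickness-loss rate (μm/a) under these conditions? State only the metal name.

copper: T>10 °C ⇒ hinge -0.080·(15.3−10) = -0.4240
  sulphur-dioxide contribution → 0.5974 μm/a
  chloride contribution → 0.685 μm/a
  ⇒ r_corr(copper) = 1.282 μm/a
zinc: temperature factor f = -0.071·(5.3) = -0.3763
  sulphur-dioxide contribution → 0.8997 μm/a
  chloride contribution → 0.5354 μm/a
  ⇒ r_corr(zinc) = 1.435 μm/a
Ordering by μm/a: zinc (1.44) > copper (1.28)

copper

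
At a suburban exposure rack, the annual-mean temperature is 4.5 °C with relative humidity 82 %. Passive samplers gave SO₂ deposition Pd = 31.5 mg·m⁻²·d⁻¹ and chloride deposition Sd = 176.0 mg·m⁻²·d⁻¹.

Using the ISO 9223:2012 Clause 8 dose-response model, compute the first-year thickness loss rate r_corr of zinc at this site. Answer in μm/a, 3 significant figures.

r_corr = 3.02 μm/a

zinc: T≤10 °C ⇒ hinge +0.038·(4.5−10) = -0.2090
  SO₂ term: 0.0129·31.5^0.44·exp(0.046·82-0.2090) = 2.076
  Sd branch = 0.0175·Sd^0.57·e^(0.008·RH+0.085·T) = 0.9419 μm/a
  sum: 2.076 + 0.9419 → r_corr = 3.018 μm/a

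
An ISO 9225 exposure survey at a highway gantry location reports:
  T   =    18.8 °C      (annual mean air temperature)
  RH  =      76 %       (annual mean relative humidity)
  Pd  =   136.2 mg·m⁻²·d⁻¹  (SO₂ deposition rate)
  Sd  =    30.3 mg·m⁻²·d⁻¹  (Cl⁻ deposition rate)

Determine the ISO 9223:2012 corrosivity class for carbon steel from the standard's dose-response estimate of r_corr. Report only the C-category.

C5

carbon steel: T>10 °C ⇒ hinge -0.054·(18.8−10) = -0.4752
  SO₂ term: 1.77·136.2^0.52·exp(0.02·76-0.4752) = 64.79
  Sd branch = 0.102·Sd^0.62·e^(0.033·RH+0.04·T) = 22.02 μm/a
  r_corr = 64.79 + 22.02 = 86.81 μm/a
Category bounds: 80…200 μm/a bracket r_corr ⇒ C5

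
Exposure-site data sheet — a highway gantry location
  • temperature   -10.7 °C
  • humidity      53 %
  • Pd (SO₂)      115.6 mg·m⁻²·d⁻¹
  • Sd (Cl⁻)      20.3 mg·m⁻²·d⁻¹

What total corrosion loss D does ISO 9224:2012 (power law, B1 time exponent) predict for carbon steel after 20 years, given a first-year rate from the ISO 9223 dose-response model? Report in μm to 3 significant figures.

carbon steel: f(T) = +0.150·(T−10) [T≤10 °C] = -3.1050
  Pd branch = 1.77·Pd^0.52·e^(0.02·RH+f) = 2.708 μm/a
  Sd branch = 0.102·Sd^0.62·e^(0.033·RH+0.04·T) = 2.471 μm/a
  r_corr = 2.708 + 2.471 = 5.179 μm/a
Long-term exponent b (ISO 9224 Table 2, B1) = 0.523
  D(20) = 5.179 × 20^0.523 = 5.179 × 4.791 = 24.81 μm

D(20) = 24.8 μm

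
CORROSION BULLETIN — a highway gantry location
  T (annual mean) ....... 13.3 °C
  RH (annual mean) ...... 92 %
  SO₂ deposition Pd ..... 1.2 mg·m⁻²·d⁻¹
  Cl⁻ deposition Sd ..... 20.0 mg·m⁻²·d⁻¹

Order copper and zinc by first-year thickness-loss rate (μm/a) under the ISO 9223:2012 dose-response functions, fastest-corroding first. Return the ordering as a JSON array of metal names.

["copper", "zinc"]

copper: f(T) = -0.080·(T−10) [T>10 °C] = -0.2640
  sulphur-dioxide contribution → 0.9718 μm/a
  chloride contribution → 1.212 μm/a
  ⇒ r_corr(copper) = 2.184 μm/a
zinc: temperature factor f = -0.071·(3.3) = -0.2343
  sulphur-dioxide contribution → 0.7614 μm/a
  chloride contribution → 0.6241 μm/a
  ⇒ r_corr(zinc) = 1.385 μm/a
Ordering by μm/a: copper (2.18) > zinc (1.39)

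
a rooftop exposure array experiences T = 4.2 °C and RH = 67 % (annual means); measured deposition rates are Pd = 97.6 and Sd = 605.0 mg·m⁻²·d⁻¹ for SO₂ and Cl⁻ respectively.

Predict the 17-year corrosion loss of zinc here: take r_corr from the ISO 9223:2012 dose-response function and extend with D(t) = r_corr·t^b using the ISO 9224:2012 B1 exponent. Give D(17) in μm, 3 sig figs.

D(17) = 33.4 μm

zinc: temperature factor f = +0.038·(-5.8) = -0.2204
  SO₂ term: 0.0129·97.6^0.44·exp(0.046·67-0.2204) = 1.693
  Cl⁻ term: 0.0175·605.0^0.57·exp(0.008·67+0.085·4.2) = 1.646
  sum: 1.693 + 1.646 → r_corr = 3.339 μm/a
ISO 9224: D(t) = r_corr · t^b with b = 0.813 (zinc, B1)
  D(17) = 3.339 × 17^0.813 = 3.339 × 10.01 = 33.42 μm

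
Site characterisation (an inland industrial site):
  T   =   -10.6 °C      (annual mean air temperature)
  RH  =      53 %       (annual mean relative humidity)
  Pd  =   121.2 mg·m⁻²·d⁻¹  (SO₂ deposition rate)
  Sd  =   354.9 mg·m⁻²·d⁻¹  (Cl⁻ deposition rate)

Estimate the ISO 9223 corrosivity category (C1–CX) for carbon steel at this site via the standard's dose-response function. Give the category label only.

carbon steel: temperature factor f = +0.150·(-20.6) = -3.0900
  sulphur-dioxide contribution → 2.817 μm/a
  chloride contribution → 14.63 μm/a
  total first-year rate 17.44 μm/a
Category bounds: 1.3…25 μm/a bracket r_corr ⇒ C2

C2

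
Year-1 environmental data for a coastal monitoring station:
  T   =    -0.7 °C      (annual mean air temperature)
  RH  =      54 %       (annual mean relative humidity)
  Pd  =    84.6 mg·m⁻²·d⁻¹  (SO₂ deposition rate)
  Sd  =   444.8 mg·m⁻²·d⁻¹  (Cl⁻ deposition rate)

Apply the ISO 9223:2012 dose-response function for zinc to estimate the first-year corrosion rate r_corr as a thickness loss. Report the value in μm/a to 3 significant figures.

r_corr = 1.55 μm/a

zinc: f(T) = +0.038·(T−10) [T≤10 °C] = -0.4066
  SO₂ term: 0.0129·84.6^0.44·exp(0.046·54-0.4066) = 0.7258
  Sd branch = 0.0175·Sd^0.57·e^(0.008·RH+0.085·T) = 0.8209 μm/a
  r_corr = 0.7258 + 0.8209 = 1.547 μm/a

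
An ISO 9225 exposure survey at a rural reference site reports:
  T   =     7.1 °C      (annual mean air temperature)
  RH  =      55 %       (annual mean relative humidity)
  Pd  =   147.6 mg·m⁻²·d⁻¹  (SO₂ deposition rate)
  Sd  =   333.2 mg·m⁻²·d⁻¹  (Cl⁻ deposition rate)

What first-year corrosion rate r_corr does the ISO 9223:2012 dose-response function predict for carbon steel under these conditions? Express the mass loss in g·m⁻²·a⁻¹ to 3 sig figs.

carbon steel: f(T) = +0.150·(T−10) [T≤10 °C] = -0.4350
  SO₂ term: 1.77·147.6^0.52·exp(0.02·55-0.4350) = 46.21
  Cl⁻ term: 0.102·333.2^0.62·exp(0.033·55+0.04·7.1) = 30.5
  sum: 46.21 + 30.5 → r_corr = 76.7 μm/a
Convert to mass loss: 76.7 μm/a × 7.85 g/cm³ = 602.1 g·m⁻²·a⁻¹

r_corr = 602 g·m⁻²·a⁻¹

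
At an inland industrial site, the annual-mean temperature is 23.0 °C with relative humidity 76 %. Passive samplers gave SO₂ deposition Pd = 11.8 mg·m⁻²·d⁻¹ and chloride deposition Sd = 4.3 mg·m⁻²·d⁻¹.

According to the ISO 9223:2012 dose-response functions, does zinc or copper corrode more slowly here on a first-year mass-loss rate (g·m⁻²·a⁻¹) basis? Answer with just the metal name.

zinc: f(T) = -0.071·(T−10) [T>10 °C] = -0.9230
  sulphur-dioxide contribution → 0.5008 μm/a
  chloride contribution → 0.5214 μm/a
  total first-year rate 1.022 μm/a
  mass loss = 1.022 μm/a × 7.14 g/cm³ = 7.299 g·m⁻²·a⁻¹
copper: T>10 °C ⇒ hinge -0.080·(23.0−10) = -1.0400
  sulphur-dioxide contribution → 0.3153 μm/a
  chloride contribution → 0.7235 μm/a
  ⇒ r_corr(copper) = 1.039 μm/a
  mass loss = 1.039 μm/a × 8.96 g/cm³ = 9.307 g·m⁻²·a⁻¹
Ordering by g·m⁻²·a⁻¹: copper (9.31) > zinc (7.3)

zinc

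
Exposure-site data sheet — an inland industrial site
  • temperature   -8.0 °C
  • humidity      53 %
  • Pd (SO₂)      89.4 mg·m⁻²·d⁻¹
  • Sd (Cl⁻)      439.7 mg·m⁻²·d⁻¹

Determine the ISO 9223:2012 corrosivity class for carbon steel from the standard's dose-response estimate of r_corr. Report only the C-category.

carbon steel: T≤10 °C ⇒ hinge +0.150·(-8.0−10) = -2.7000
  SO₂ term: 1.77·89.4^0.52·exp(0.02·53-2.7000) = 3.552
  Cl⁻ term: 0.102·439.7^0.62·exp(0.033·53+0.04·-8.0) = 18.53
  r_corr = 3.552 + 18.53 = 22.09 μm/a
22.1 μm/a falls in (1.3, 25] for carbon steel → category C2

C2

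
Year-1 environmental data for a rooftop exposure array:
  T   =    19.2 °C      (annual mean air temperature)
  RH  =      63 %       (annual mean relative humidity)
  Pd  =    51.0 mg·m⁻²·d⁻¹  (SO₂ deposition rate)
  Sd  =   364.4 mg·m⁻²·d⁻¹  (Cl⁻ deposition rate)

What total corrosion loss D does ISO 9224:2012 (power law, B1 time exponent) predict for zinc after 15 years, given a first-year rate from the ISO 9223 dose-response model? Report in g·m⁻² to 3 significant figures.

D(15) = 320 g·m⁻²

zinc: T>10 °C ⇒ hinge -0.071·(19.2−10) = -0.6532
  sulphur-dioxide contribution → 0.6868 μm/a
  chloride contribution → 4.274 μm/a
  ⇒ r_corr(zinc) = 4.96 μm/a
Long-term exponent b (ISO 9224 Table 2, B1) = 0.813
  D(15) = 4.96 × 15^0.813 = 4.96 × 9.04 = 44.84 μm
  Mass loss = 44.84 μm × 7.14 g/cm³ = 320.2 g·m⁻²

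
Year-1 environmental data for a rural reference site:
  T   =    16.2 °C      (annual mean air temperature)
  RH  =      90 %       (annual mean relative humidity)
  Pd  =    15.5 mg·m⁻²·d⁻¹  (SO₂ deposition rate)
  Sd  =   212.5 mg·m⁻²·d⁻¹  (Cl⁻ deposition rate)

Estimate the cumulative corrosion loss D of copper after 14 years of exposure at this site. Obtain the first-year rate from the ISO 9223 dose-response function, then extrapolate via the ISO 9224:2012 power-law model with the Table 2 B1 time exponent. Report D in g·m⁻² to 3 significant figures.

copper: f(T) = -0.080·(T−10) [T>10 °C] = -0.4960
  Pd branch = 0.0053·Pd^0.26·e^(0.059·RH+f) = 1.332 μm/a
  Sd branch = 0.01025·Sd^0.27·e^(0.036·RH+0.049·T) = 2.46 μm/a
  sum: 1.332 + 2.46 → r_corr = 3.792 μm/a
ISO 9224: D(t) = r_corr · t^b with b = 0.667 (copper, B1)
  D(14) = 3.792 × 14^0.667 = 3.792 × 5.814 = 22.05 μm
  Mass loss = 22.05 μm × 8.96 g/cm³ = 197.5 g·m⁻²

D(14) = 198 g·m⁻²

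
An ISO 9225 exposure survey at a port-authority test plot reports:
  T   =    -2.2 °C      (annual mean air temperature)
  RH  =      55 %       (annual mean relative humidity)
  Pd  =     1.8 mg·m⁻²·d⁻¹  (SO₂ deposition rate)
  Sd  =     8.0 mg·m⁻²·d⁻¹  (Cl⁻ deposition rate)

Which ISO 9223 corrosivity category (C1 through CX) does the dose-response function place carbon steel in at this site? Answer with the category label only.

C2

carbon steel: temperature factor f = +0.150·(-12.2) = -1.8300
  sulphur-dioxide contribution → 1.158 μm/a
  chloride contribution → 2.082 μm/a
  ⇒ r_corr(carbon steel) = 3.24 μm/a
ISO 9223 Table 2 (carbon steel): 1.3 < 3.24 ≤ 25 μm/a ⇒ C2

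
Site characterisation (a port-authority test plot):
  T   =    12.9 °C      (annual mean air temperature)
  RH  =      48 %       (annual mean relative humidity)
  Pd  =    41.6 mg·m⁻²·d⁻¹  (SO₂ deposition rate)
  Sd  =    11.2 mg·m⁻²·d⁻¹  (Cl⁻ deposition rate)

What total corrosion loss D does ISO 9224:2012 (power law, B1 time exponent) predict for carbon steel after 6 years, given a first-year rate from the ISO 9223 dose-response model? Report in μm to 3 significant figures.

carbon steel: T>10 °C ⇒ hinge -0.054·(12.9−10) = -0.1566
  SO₂ term: 1.77·41.6^0.52·exp(0.02·48-0.1566) = 27.47
  Sd branch = 0.102·Sd^0.62·e^(0.033·RH+0.04·T) = 3.725 μm/a
  r_corr = 27.47 + 3.725 = 31.19 μm/a
ISO 9224: D(t) = r_corr · t^b with b = 0.523 (carbon steel, B1)
  D(6) = 31.19 × 6^0.523 = 31.19 × 2.553 = 79.62 μm

D(6) = 79.6 μm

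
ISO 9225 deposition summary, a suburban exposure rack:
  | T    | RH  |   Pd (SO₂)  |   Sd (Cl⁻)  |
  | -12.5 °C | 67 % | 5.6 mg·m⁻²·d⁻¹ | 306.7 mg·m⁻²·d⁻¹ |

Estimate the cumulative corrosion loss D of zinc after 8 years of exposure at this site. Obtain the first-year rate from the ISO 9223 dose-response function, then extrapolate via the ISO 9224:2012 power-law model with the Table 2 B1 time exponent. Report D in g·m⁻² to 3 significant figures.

D(8) = 20.3 g·m⁻²

zinc: f(T) = +0.038·(T−10) [T≤10 °C] = -0.8550
  SO₂ term: 0.0129·5.6^0.44·exp(0.046·67-0.8550) = 0.2553
  Cl⁻ term: 0.0175·306.7^0.57·exp(0.008·67+0.085·-12.5) = 0.2703
  sum: 0.2553 + 0.2703 → r_corr = 0.5255 μm/a
Power-law: D(8) = r_corr · 8^0.813
  D(8) = 0.5255 × 8^0.813 = 0.5255 × 5.423 = 2.85 μm
  Mass loss = 2.85 μm × 7.14 g/cm³ = 20.35 g·m⁻²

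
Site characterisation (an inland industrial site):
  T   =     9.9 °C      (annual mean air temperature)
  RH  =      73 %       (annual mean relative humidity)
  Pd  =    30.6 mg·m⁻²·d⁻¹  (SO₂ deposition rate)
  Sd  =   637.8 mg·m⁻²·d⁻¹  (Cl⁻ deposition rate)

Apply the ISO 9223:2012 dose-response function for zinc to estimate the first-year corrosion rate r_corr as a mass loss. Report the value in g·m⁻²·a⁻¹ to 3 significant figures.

zinc: f(T) = +0.038·(T−10) [T≤10 °C] = -0.0038
  SO₂ term: 0.0129·30.6^0.44·exp(0.046·73-0.0038) = 1.663
  Cl⁻ term: 0.0175·637.8^0.57·exp(0.008·73+0.085·9.9) = 2.889
  sum: 1.663 + 2.889 → r_corr = 4.553 μm/a
Convert to mass loss: 4.553 μm/a × 7.14 g/cm³ = 32.51 g·m⁻²·a⁻¹

r_corr = 32.5 g·m⁻²·a⁻¹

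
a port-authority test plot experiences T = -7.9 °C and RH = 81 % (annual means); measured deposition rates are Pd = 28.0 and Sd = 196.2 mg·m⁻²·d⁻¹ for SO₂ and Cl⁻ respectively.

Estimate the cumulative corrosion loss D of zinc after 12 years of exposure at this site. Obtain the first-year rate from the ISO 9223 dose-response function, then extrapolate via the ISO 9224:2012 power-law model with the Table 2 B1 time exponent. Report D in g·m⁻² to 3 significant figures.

zinc: f(T) = +0.038·(T−10) [T≤10 °C] = -0.6802
  Pd branch = 0.0129·Pd^0.44·e^(0.046·RH+f) = 1.175 μm/a
  Sd branch = 0.0175·Sd^0.57·e^(0.008·RH+0.085·T) = 0.3465 μm/a
  r_corr = 1.175 + 0.3465 = 1.522 μm/a
ISO 9224: D(t) = r_corr · t^b with b = 0.813 (zinc, B1)
  D(12) = 1.522 × 12^0.813 = 1.522 × 7.54 = 11.47 μm
  Mass loss = 11.47 μm × 7.14 g/cm³ = 81.92 g·m⁻²

D(12) = 81.9 g·m⁻²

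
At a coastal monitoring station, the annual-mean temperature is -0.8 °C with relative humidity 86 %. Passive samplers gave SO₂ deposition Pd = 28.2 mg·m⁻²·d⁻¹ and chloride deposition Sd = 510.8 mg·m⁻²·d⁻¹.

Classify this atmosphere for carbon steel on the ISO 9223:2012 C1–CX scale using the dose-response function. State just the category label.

C5

carbon steel: f(T) = +0.150·(T−10) [T≤10 °C] = -1.6200
  sulphur-dioxide contribution → 11.11 μm/a
  chloride contribution → 80.6 μm/a
  ⇒ r_corr(carbon steel) = 91.71 μm/a
ISO 9223 Table 2 (carbon steel): 80 < 91.7 ≤ 200 μm/a ⇒ C5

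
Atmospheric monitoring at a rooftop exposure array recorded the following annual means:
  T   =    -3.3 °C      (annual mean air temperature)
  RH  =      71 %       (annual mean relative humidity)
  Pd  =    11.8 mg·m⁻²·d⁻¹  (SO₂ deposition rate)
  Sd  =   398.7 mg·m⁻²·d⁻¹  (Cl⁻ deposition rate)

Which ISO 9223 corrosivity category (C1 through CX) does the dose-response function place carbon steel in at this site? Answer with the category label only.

carbon steel: T≤10 °C ⇒ hinge +0.150·(-3.3−10) = -1.9950
  sulphur-dioxide contribution → 3.594 μm/a
  chloride contribution → 38.13 μm/a
  total first-year rate 41.72 μm/a
41.7 μm/a falls in (25, 50] for carbon steel → category C3

C3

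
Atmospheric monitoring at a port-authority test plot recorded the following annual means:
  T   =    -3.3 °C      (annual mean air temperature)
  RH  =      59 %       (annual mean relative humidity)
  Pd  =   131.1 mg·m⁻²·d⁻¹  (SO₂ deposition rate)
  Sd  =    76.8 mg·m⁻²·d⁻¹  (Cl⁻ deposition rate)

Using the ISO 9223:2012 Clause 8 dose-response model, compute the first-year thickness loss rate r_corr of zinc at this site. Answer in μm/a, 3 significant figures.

r_corr = 1.26 μm/a

zinc: temperature factor f = +0.038·(-13.3) = -0.5054
  sulphur-dioxide contribution → 1.004 μm/a
  chloride contribution → 0.2517 μm/a
  total first-year rate 1.255 μm/a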